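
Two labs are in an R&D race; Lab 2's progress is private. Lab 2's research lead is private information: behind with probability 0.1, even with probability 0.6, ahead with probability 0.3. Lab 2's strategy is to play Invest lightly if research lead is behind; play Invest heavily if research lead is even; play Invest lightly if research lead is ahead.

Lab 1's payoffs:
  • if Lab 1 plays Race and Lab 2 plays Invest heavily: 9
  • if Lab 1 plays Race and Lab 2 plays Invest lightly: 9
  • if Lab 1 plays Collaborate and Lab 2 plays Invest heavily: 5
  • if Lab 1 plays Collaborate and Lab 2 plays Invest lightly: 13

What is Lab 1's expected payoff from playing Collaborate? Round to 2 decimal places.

E[Collaborate] = 0.1·13 + 0.6·5 + 0.3·13 = 1.3 + 3 + 3.9 = 8.2

8.20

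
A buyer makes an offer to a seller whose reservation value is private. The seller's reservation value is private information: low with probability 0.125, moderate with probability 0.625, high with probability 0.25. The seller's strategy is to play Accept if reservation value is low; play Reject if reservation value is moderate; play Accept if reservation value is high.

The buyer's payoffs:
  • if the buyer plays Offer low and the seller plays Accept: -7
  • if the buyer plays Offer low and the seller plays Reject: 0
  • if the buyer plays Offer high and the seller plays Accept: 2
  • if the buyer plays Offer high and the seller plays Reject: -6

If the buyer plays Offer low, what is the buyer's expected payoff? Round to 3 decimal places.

Take the expectation over the seller's reservation value, weighting each type's action by its prior probability.
E[Offer low] = 0.125·(-7) + 0.625·0 + 0.25·(-7) = (-0.875) + 0 + (-1.75) = -2.625

-2.625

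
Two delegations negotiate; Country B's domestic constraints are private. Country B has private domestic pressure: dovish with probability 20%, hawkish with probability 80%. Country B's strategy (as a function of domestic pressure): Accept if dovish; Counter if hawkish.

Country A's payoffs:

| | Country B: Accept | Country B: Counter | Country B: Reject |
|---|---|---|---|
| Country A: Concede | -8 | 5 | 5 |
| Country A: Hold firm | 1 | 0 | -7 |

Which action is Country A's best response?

Concede

Compute Country A's expected payoff for each action, taking the expectation over Country B's type.
E[Concede] = 0.2·(-8) + 0.8·(5) = 2.4
E[Hold firm] = 0.2·(1) + 0.8·(0) = 0.2
Best response: Concede (2.4 is the largest).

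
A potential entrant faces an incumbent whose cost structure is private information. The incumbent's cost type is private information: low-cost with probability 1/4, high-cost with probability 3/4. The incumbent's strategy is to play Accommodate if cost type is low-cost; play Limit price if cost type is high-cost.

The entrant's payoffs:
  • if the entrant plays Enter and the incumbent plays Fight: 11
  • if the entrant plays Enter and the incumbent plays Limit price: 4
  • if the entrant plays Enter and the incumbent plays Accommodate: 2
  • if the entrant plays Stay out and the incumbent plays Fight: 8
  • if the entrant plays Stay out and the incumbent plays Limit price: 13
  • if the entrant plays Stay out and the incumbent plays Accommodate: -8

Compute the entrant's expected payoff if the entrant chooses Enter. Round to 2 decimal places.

E[Enter] = 1/4·2 + 3/4·4 = 1/2 + 3 = 7/2

3.50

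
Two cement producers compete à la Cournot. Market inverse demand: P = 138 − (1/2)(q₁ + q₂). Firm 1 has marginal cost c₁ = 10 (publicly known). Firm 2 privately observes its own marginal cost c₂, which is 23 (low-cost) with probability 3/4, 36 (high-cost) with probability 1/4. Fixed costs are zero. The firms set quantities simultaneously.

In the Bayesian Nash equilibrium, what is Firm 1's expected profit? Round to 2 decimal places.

4624.01

Firm 2 with cost c maximizes (138 − (1/2)(q₁+q₂) − c)·q₂, giving q₂(c) = (138 − c − (1/2)q₁).
E[c₂] = 3/4·23 + 1/4·36 = 26.25
Firm 1's FOC against E[q₂] yields q₁ = (138 − 2·10 + E[c₂])/(3/2) = (138 − 20 + 26.25)/(3/2) = 96.1667.
E[P] = 138 − (1/2)·(q₁ + E[q₂]) = 58.0833; Firm 1's expected profit = (E[P] − 10)·q₁ = (58.0833 − 10)·96.1667 = 4624.01.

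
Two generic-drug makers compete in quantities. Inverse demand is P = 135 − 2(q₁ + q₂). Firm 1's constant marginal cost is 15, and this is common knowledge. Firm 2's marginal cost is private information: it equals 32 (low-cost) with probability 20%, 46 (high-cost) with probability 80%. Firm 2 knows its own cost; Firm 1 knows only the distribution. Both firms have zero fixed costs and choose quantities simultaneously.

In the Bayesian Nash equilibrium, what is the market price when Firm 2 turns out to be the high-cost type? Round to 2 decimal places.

65.80

Type-c best response for Firm 2: q₂(c) = (135 − c)/4 − q₁/2.
Firm 1 maximizes expected profit; its first-order condition is 135 − 4q₁ − 2E[q₂] − 15 = 0.
Substituting E[q₂] and solving: E[c₂] = 43.2, so q₁ = (135 − 2·15 + 43.2)/6 = 24.7.
q₂(high-cost) = 9.9, so P = 135 − 2·(24.7 + 9.9) = 65.8.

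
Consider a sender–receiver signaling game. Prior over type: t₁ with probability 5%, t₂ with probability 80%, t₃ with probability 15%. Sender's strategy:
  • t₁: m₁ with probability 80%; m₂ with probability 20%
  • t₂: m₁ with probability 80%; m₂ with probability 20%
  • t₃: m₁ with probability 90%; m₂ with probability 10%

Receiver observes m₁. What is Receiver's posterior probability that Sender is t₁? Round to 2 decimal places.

P(m₁) = 0.05·0.8 + 0.8·0.8 + 0.15·0.9 = 0.815
P(t₁ | m₁) = (0.05·0.8) / 0.815 = 0.04 / 0.815 = 0.0490798

0.05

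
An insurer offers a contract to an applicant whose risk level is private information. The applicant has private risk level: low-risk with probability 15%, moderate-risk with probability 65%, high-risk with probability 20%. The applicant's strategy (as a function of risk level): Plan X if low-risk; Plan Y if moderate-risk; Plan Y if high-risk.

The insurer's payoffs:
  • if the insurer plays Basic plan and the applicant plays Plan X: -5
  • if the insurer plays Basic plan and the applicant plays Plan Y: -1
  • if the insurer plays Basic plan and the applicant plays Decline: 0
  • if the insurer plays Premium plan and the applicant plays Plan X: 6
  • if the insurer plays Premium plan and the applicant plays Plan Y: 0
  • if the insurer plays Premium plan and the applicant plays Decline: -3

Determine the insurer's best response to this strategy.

Compute the insurer's expected payoff for each action, taking the expectation over the applicant's type.
E[Basic plan] = 0.15·(-5) + 0.65·(-1) + 0.2·(-1) = -1.6
E[Premium plan] = 0.15·(6) + 0.65·(0) + 0.2·(0) = 0.9
Best response: Premium plan (0.9 is the largest).

Premium plan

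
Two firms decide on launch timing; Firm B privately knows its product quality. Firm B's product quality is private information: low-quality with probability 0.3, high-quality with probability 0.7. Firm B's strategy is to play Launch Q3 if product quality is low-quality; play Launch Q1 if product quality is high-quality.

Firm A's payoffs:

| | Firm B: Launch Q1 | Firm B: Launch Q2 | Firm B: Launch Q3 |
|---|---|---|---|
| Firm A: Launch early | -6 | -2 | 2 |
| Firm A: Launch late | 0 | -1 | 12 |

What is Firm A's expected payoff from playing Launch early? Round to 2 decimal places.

E[Launch early] = 0.3·2 + 0.7·(-6) = 0.6 + (-4.2) = -3.6

-3.60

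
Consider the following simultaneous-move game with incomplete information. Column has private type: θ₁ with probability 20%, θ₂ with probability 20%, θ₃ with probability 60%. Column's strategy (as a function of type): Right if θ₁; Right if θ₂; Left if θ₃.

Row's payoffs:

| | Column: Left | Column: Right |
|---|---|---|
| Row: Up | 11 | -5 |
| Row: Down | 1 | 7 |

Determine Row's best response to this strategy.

Up

E[Up] = 0.2·(-5) + 0.2·(-5) + 0.6·(11) = 4.6
E[Down] = 0.2·(7) + 0.2·(7) + 0.6·(1) = 3.4
Best response: Up (4.6 is the largest).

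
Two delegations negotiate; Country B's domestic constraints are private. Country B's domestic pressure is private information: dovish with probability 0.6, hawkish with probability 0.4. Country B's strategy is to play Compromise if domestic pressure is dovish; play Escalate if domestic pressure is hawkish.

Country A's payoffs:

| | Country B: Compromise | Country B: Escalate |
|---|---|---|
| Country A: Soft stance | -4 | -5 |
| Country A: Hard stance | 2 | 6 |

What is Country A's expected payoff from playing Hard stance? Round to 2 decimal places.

3.60

E[Hard stance] = 0.6·2 + 0.4·6 = 1.2 + 2.4 = 3.6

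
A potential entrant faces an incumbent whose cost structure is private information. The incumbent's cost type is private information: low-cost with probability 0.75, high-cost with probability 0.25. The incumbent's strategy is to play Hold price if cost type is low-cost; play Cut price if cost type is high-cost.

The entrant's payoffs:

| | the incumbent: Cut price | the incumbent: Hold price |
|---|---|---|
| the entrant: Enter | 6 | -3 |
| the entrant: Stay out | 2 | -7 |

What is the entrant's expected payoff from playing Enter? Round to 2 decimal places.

-0.75

Take the expectation over the incumbent's cost type, weighting each type's action by its prior probability.
E[Enter] = 0.75·(-3) + 0.25·6 = (-2.25) + 1.5 = -0.75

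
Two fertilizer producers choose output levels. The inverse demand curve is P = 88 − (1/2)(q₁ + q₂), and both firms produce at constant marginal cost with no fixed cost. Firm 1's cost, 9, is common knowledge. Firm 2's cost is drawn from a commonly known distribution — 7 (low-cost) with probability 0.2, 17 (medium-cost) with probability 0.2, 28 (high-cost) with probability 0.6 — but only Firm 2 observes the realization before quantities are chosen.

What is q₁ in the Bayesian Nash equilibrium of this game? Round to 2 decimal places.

Each type of Firm 2 best-responds to q₁; Firm 1 best-responds to the expected q₂ over Firm 2's types.
Firm 2 with cost c maximizes (88 − (1/2)(q₁+q₂) − c)·q₂, giving q₂(c) = (88 − c − (1/2)q₁).
E[c₂] = 0.2·7 + 0.2·17 + 0.6·28 = 21.6
Firm 1's FOC against E[q₂] yields q₁ = (88 − 2·9 + E[c₂])/(3/2) = (88 − 18 + 21.6)/(3/2) = 61.0667.

61.07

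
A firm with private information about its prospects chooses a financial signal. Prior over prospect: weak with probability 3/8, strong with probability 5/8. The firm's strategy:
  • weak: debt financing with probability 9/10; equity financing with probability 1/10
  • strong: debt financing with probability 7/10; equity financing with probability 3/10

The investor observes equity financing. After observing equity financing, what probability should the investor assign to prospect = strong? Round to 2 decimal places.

Apply Bayes' rule using the sender's strategy as the likelihood.
P(equity financing) = (3/8)·(1/10) + (5/8)·(3/10) = 9/40
P(strong | equity financing) = ((5/8)·(3/10)) / (9/40) = (3/16) / (9/40) = 5/6

0.83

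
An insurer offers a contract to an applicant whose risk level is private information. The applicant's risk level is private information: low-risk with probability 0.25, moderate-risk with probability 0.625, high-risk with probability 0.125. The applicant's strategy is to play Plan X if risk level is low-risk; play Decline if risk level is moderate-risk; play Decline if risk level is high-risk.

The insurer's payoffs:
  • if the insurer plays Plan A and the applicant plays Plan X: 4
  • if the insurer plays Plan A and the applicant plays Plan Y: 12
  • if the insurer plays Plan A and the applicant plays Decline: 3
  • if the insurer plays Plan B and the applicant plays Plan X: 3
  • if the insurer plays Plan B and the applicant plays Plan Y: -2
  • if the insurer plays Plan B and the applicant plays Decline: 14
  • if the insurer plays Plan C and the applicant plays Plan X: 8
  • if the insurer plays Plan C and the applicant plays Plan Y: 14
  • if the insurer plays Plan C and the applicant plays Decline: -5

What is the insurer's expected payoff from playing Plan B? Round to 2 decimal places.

11.25

Take the expectation over the applicant's risk level, weighting each type's action by its prior probability.
E[Plan B] = 0.25·3 + 0.625·14 + 0.125·14 = 0.75 + 8.75 + 1.75 = 11.25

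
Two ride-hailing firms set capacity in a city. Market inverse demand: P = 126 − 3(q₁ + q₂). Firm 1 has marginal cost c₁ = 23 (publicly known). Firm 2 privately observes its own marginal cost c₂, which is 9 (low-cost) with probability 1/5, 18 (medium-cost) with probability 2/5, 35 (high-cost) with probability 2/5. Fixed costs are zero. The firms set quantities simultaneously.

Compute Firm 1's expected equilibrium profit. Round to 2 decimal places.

Each type of Firm 2 best-responds to q₁; Firm 1 best-responds to the expected q₂ over Firm 2's types.
Firm 2 with cost c maximizes (126 − 3(q₁+q₂) − c)·q₂, giving q₂(c) = (126 − c − 3q₁)/6.
E[c₂] = 1/5·9 + 2/5·18 + 2/5·35 = 23
Firm 1's FOC against E[q₂] yields q₁ = (126 − 2·23 + E[c₂])/9 = (126 − 46 + 23)/9 = 11.4444.
E[P] = 126 − 3·(q₁ + E[q₂]) = 57.3333; Firm 1's expected profit = (E[P] − 23)·q₁ = (57.3333 − 23)·11.4444 = 392.926.

392.93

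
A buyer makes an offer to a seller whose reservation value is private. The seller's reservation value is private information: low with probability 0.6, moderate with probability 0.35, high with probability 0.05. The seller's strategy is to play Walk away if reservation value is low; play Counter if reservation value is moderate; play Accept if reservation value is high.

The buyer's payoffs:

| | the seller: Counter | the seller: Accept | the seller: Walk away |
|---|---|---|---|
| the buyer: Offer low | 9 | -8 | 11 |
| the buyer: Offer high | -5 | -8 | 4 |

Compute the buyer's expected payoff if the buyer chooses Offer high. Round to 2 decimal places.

E[Offer high] = 0.6·4 + 0.35·(-5) + 0.05·(-8) = 2.4 + (-1.75) + (-0.4) = 0.25

0.25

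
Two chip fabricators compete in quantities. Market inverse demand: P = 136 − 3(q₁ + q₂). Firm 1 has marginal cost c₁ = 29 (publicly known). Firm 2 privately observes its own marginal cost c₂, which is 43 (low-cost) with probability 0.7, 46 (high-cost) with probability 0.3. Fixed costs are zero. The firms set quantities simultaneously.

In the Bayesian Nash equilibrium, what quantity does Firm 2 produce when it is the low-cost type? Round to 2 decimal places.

Firm 2 with cost c maximizes (136 − 3(q₁+q₂) − c)·q₂, giving q₂(c) = (136 − c − 3q₁)/6.
E[c₂] = 0.7·43 + 0.3·46 = 43.9
Firm 1's FOC against E[q₂] yields q₁ = (136 − 2·29 + E[c₂])/9 = (136 − 58 + 43.9)/9 = 13.5444.
q₂(low-cost) = (136 − 43 − 3·13.5444)/6 = 8.72778.

8.73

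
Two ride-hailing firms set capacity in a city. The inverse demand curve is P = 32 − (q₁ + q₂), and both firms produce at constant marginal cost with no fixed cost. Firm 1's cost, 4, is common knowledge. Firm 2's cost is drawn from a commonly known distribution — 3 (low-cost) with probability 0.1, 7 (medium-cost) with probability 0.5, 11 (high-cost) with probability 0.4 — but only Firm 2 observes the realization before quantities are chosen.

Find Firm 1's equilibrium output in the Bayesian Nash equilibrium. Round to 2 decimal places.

10.73

Type-c best response for Firm 2: q₂(c) = (32 − c)/2 − q₁/2.
Firm 1 maximizes expected profit; its first-order condition is 32 − 2q₁ − E[q₂] − 4 = 0.
Substituting E[q₂] and solving: E[c₂] = 8.2, so q₁ = (32 − 2·4 + 8.2)/3 = 10.7333.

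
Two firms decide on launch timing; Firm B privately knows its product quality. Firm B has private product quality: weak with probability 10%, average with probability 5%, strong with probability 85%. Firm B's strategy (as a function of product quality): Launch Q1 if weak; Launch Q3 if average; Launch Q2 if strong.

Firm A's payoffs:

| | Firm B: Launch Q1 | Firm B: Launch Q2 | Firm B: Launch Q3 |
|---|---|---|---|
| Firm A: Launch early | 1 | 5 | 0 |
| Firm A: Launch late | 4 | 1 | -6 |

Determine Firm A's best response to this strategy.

E[Launch early] = 0.1·(1) + 0.05·(0) + 0.85·(5) = 4.35
E[Launch late] = 0.1·(4) + 0.05·(-6) + 0.85·(1) = 0.95
Best response: Launch early (4.35 is the largest).

Launch early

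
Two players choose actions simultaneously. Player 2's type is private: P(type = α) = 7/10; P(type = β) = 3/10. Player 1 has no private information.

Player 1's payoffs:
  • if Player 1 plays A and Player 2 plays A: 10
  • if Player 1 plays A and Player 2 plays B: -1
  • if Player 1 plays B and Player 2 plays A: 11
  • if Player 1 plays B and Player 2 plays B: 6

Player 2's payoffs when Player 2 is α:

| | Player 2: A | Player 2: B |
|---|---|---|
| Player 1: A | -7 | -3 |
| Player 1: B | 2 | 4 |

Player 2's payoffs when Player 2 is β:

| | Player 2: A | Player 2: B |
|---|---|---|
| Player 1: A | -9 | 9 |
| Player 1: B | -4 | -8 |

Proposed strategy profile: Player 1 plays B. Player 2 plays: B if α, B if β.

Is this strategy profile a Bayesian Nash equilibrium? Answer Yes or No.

A profile is a BNE iff every type of every player is best-responding given beliefs about the other side.
Player 1 plays B: E[B] = 7/10·(6) + 3/10·(6) = 6; E[A] = -1. Best-responding. ✓
Player 2 (type α), facing B: A gives 2, B gives 4. Proposed B is best. ✓
Player 2 (type β), facing B: A gives -4, B gives -8. Proposed B is not best — profitable deviation exists. ✗

No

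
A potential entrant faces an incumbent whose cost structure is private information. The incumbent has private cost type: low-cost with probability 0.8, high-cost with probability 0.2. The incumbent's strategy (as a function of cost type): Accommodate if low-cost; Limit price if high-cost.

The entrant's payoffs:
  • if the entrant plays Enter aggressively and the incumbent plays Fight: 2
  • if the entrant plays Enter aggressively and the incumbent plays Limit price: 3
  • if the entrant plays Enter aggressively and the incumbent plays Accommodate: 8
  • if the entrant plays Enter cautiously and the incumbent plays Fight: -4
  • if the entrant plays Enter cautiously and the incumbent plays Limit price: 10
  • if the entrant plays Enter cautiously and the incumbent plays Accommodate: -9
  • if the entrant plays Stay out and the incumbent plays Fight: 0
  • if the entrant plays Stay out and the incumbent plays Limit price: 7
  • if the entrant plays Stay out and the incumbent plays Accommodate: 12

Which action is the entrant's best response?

Stay out

E[Enter aggressively] = 0.8·(8) + 0.2·(3) = 7
E[Enter cautiously] = 0.8·(-9) + 0.2·(10) = -5.2
E[Stay out] = 0.8·(12) + 0.2·(7) = 11
Best response: Stay out (11 is the largest).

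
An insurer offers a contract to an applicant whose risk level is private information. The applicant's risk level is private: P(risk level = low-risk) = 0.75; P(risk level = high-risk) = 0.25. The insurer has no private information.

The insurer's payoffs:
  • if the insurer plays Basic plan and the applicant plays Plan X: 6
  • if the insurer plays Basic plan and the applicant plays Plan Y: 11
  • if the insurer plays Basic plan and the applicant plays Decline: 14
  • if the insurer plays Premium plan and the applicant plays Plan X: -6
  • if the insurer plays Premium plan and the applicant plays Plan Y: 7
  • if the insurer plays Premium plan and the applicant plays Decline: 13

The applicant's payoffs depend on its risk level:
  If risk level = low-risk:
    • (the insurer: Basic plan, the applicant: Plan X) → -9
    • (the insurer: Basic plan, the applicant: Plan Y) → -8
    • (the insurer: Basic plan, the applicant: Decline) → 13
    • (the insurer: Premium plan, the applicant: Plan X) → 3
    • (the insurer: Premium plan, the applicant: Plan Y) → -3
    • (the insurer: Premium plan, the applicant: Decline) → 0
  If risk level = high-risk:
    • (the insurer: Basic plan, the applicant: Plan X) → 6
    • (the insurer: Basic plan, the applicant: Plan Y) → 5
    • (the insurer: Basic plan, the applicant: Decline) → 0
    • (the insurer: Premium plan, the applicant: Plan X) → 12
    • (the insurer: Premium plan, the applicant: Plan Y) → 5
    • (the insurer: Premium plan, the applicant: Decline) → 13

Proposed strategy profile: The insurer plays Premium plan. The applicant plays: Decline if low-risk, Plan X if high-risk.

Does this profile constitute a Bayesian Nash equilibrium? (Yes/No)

A profile is a BNE iff every type of every player is best-responding given beliefs about the other side.
The insurer plays Premium plan: E[Premium plan] = 0.75·(13) + 0.25·(-6) = 8.25; E[Basic plan] = 12. Not best-responding. ✗
The applicant (risk level low-risk), facing Premium plan: Plan X gives 3, Plan Y gives -3, Decline gives 0. Proposed Decline is not best — profitable deviation exists. ✗
The applicant (risk level high-risk), facing Premium plan: Plan X gives 12, Plan Y gives 5, Decline gives 13. Proposed Plan X is not best — profitable deviation exists. ✗

No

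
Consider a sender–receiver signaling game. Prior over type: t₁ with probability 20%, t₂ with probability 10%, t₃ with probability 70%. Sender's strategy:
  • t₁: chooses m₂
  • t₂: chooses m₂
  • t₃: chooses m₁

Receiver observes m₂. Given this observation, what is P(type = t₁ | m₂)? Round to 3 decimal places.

0.667

Apply Bayes' rule using the sender's strategy as the likelihood.
P(m₂) = 0.2·1 + 0.1·1 + 0.7·0 = 0.3
P(t₁ | m₂) = (0.2·1) / 0.3 = 0.2 / 0.3 = 0.666667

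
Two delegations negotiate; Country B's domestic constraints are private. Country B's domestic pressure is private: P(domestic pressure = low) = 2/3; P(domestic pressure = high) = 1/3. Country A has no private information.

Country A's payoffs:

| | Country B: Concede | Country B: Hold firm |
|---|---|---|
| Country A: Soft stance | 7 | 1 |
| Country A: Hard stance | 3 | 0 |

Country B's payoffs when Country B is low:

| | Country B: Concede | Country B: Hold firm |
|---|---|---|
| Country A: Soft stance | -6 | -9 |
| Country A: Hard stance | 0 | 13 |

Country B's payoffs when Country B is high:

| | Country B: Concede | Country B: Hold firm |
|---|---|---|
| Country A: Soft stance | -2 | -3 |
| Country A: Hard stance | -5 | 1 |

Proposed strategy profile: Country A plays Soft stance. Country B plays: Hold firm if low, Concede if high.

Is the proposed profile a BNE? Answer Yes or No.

Country A plays Soft stance: E[Soft stance] = 2/3·(1) + 1/3·(7) = 3; E[Hard stance] = 1. Best-responding. ✓
Country B (domestic pressure low), facing Soft stance: Concede gives -6, Hold firm gives -9. Proposed Hold firm is not best — profitable deviation exists. ✗
Country B (domestic pressure high), facing Soft stance: Concede gives -2, Hold firm gives -3. Proposed Concede is best. ✓

No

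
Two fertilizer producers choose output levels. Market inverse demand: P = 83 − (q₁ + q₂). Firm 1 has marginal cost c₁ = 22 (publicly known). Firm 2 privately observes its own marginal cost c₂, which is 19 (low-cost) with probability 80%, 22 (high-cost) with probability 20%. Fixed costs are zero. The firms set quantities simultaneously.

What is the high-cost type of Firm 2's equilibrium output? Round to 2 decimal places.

Each type of Firm 2 best-responds to q₁; Firm 1 best-responds to the expected q₂ over Firm 2's types.
Firm 2 with cost c maximizes (83 − (q₁+q₂) − c)·q₂, giving q₂(c) = (83 − c − q₁)/2.
E[c₂] = 0.8·19 + 0.2·22 = 19.6
Firm 1's FOC against E[q₂] yields q₁ = (83 − 2·22 + E[c₂])/3 = (83 − 44 + 19.6)/3 = 19.5333.
q₂(high-cost) = (83 − 22 − 19.5333)/2 = 20.7333.

20.73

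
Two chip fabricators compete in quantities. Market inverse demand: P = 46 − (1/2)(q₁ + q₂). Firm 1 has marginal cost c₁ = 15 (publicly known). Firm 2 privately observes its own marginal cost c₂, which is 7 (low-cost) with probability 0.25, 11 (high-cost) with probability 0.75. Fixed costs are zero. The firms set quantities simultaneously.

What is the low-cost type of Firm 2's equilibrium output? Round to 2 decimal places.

Type-c best response for Firm 2: q₂(c) = (46 − c) − q₁/2.
Firm 1 maximizes expected profit; its first-order condition is 46 − q₁ − (1/2)E[q₂] − 15 = 0.
Substituting E[q₂] and solving: E[c₂] = 10, so q₁ = (46 − 2·15 + 10)/(3/2) = 17.3333.
q₂(low-cost) = (46 − 7 − (1/2)·17.3333) = 30.3333.

30.33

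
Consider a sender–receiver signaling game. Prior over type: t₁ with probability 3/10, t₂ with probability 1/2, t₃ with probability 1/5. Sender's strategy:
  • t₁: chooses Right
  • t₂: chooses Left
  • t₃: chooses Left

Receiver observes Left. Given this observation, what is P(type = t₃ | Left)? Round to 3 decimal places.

0.286

P(Left) = (3/10)·0 + (1/2)·1 + (1/5)·1 = 7/10
P(t₃ | Left) = ((1/5)·1) / (7/10) = (1/5) / (7/10) = 2/7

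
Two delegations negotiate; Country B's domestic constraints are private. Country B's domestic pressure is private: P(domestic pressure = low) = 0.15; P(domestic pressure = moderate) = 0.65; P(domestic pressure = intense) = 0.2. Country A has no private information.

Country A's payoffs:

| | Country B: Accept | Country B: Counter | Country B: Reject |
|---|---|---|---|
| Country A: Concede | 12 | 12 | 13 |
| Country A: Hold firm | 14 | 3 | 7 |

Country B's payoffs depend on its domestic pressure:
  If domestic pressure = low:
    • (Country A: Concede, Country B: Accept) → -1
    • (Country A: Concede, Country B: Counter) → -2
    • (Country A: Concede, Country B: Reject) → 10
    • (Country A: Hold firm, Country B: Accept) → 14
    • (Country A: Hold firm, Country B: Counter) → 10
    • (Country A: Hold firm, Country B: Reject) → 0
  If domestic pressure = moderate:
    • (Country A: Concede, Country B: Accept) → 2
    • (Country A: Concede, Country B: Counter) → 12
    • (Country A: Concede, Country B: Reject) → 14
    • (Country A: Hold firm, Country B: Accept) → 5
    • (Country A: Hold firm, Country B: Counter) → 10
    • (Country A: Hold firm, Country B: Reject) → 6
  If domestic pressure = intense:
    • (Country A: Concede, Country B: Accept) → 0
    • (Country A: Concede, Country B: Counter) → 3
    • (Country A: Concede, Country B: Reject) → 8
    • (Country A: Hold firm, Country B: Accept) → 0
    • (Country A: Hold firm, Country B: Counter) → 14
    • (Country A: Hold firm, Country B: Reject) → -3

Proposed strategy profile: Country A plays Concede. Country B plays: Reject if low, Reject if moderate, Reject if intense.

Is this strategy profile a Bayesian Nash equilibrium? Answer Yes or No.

Country A plays Concede: E[Concede] = 0.15·(13) + 0.65·(13) + 0.2·(13) = 13; E[Hold firm] = 7. Best-responding. ✓
Country B (domestic pressure low), facing Concede: Accept gives -1, Counter gives -2, Reject gives 10. Proposed Reject is best. ✓
Country B (domestic pressure moderate), facing Concede: Accept gives 2, Counter gives 12, Reject gives 14. Proposed Reject is best. ✓
Country B (domestic pressure intense), facing Concede: Accept gives 0, Counter gives 3, Reject gives 8. Proposed Reject is best. ✓

Yes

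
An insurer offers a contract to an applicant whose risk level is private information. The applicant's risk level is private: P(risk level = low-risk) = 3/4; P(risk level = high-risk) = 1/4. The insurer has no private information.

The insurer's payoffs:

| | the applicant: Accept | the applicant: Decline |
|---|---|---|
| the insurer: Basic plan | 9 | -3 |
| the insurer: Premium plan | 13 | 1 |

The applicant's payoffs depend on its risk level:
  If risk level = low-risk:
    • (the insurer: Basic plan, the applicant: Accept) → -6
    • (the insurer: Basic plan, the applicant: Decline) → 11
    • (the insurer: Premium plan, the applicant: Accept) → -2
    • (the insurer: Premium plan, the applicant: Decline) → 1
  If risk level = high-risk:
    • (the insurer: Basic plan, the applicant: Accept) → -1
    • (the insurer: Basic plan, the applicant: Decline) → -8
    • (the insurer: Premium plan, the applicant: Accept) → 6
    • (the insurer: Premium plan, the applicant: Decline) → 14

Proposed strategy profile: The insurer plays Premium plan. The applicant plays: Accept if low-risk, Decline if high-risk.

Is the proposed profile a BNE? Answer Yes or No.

No

The insurer plays Premium plan: E[Premium plan] = 3/4·(13) + 1/4·(1) = 10; E[Basic plan] = 6. Best-responding. ✓
The applicant (risk level low-risk), facing Premium plan: Accept gives -2, Decline gives 1. Proposed Accept is not best — profitable deviation exists. ✗
The applicant (risk level high-risk), facing Premium plan: Accept gives 6, Decline gives 14. Proposed Decline is best. ✓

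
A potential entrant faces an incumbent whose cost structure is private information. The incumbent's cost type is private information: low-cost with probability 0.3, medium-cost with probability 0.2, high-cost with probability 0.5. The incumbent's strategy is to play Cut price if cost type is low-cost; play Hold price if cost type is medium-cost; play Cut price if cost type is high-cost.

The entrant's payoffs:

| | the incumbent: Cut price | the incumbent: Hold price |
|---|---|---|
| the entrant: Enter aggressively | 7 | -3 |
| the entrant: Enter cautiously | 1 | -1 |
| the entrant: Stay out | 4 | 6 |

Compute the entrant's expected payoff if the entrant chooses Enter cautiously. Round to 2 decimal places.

0.60

E[Enter cautiously] = 0.3·1 + 0.2·(-1) + 0.5·1 = 0.3 + (-0.2) + 0.5 = 0.6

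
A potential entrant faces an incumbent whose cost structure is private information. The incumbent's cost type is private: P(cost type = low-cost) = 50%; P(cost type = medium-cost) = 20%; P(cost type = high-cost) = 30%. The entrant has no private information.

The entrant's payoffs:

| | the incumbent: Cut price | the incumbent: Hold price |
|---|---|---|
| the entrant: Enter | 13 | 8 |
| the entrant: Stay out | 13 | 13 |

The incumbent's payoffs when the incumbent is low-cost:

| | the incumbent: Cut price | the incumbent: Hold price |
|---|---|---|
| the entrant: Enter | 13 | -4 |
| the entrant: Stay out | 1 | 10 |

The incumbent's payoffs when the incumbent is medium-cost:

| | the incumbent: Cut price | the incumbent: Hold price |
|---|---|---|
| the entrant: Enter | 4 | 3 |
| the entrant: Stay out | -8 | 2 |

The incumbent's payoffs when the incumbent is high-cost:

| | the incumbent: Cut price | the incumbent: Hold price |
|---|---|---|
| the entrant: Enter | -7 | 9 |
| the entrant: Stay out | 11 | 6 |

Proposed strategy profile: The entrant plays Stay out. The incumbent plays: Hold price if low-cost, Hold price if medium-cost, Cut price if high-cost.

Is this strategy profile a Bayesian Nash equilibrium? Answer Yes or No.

Yes

A profile is a BNE iff every type of every player is best-responding given beliefs about the other side.
The entrant plays Stay out: E[Stay out] = 0.5·(13) + 0.2·(13) + 0.3·(13) = 13; E[Enter] = 9.5. Best-responding. ✓
The incumbent (cost type low-cost), facing Stay out: Cut price gives 1, Hold price gives 10. Proposed Hold price is best. ✓
The incumbent (cost type medium-cost), facing Stay out: Cut price gives -8, Hold price gives 2. Proposed Hold price is best. ✓
The incumbent (cost type high-cost), facing Stay out: Cut price gives 11, Hold price gives 6. Proposed Cut price is best. ✓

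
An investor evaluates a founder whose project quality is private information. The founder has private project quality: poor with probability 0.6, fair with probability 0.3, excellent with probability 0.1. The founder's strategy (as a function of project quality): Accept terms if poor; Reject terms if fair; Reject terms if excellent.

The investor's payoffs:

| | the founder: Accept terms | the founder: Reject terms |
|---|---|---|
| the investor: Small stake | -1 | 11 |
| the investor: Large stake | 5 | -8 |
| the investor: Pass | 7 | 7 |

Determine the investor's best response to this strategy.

Pass

Compute the investor's expected payoff for each action, taking the expectation over the founder's type.
E[Small stake] = 0.6·(-1) + 0.3·(11) + 0.1·(11) = 3.8
E[Large stake] = 0.6·(5) + 0.3·(-8) + 0.1·(-8) = -0.2
E[Pass] = 0.6·(7) + 0.3·(7) + 0.1·(7) = 7
Best response: Pass (7 is the largest).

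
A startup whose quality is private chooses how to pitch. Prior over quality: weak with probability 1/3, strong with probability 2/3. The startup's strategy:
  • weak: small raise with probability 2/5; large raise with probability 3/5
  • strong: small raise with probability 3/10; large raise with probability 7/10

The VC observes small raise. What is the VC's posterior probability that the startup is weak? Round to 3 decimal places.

Apply Bayes' rule using the sender's strategy as the likelihood.
P(small raise) = (1/3)·(2/5) + (2/3)·(3/10) = 1/3
P(weak | small raise) = ((1/3)·(2/5)) / (1/3) = (2/15) / (1/3) = 2/5

0.400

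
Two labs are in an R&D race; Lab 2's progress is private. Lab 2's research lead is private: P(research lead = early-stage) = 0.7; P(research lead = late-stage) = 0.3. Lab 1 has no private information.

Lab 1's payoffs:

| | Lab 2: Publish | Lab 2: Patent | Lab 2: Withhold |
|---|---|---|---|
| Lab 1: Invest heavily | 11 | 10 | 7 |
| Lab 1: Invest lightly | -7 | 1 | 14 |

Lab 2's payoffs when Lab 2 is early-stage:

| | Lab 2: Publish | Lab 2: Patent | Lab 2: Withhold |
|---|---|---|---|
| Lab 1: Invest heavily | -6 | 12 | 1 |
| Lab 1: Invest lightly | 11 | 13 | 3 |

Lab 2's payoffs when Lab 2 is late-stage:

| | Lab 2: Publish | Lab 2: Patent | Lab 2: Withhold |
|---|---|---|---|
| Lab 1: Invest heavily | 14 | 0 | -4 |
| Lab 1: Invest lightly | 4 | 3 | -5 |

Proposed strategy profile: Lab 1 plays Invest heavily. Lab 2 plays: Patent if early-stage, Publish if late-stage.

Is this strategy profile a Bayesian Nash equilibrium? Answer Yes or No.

Yes

A profile is a BNE iff every type of every player is best-responding given beliefs about the other side.
Lab 1 plays Invest heavily: E[Invest heavily] = 0.7·(10) + 0.3·(11) = 10.3; E[Invest lightly] = -1.4. Best-responding. ✓
Lab 2 (research lead early-stage), facing Invest heavily: Publish gives -6, Patent gives 12, Withhold gives 1. Proposed Patent is best. ✓
Lab 2 (research lead late-stage), facing Invest heavily: Publish gives 14, Patent gives 0, Withhold gives -4. Proposed Publish is best. ✓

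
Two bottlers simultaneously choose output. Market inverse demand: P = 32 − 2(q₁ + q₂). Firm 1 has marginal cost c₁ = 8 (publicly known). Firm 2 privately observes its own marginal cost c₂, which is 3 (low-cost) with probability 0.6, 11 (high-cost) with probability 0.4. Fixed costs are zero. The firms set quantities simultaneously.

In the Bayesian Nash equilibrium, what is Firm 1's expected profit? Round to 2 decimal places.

Type-c best response for Firm 2: q₂(c) = (32 − c)/4 − q₁/2.
Firm 1 maximizes expected profit; its first-order condition is 32 − 4q₁ − 2E[q₂] − 8 = 0.
Substituting E[q₂] and solving: E[c₂] = 6.2, so q₁ = (32 − 2·8 + 6.2)/6 = 3.7.
E[P] = 32 − 2·(q₁ + E[q₂]) = 15.4; Firm 1's expected profit = (E[P] − 8)·q₁ = (15.4 − 8)·3.7 = 27.38.

27.38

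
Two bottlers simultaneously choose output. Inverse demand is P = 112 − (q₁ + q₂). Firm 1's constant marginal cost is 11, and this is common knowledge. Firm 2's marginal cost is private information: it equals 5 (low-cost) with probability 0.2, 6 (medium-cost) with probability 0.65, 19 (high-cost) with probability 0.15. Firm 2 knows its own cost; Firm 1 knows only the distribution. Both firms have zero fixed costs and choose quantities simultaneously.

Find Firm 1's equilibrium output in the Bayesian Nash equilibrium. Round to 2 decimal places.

Type-c best response for Firm 2: q₂(c) = (112 − c)/2 − q₁/2.
Firm 1 maximizes expected profit; its first-order condition is 112 − 2q₁ − E[q₂] − 11 = 0.
Substituting E[q₂] and solving: E[c₂] = 7.75, so q₁ = (112 − 2·11 + 7.75)/3 = 32.5833.

32.58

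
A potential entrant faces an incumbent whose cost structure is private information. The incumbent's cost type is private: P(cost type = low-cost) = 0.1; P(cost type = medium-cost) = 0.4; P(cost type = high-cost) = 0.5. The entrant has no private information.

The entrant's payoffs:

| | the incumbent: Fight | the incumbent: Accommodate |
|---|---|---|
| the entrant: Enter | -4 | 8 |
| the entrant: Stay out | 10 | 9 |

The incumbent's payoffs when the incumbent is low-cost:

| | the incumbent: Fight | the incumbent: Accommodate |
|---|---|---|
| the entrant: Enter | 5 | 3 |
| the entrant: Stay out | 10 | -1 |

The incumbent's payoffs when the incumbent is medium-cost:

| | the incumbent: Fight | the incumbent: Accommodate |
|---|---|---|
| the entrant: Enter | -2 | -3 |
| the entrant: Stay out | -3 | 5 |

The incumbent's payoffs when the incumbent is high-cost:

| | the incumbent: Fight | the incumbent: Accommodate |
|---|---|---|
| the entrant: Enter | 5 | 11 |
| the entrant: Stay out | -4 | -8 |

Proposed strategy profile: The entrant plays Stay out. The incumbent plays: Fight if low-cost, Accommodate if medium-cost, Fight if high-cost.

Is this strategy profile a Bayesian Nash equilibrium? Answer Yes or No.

The entrant plays Stay out: E[Stay out] = 0.1·(10) + 0.4·(9) + 0.5·(10) = 9.6; E[Enter] = 0.8. Best-responding. ✓
The incumbent (cost type low-cost), facing Stay out: Fight gives 10, Accommodate gives -1. Proposed Fight is best. ✓
The incumbent (cost type medium-cost), facing Stay out: Fight gives -3, Accommodate gives 5. Proposed Accommodate is best. ✓
The incumbent (cost type high-cost), facing Stay out: Fight gives -4, Accommodate gives -8. Proposed Fight is best. ✓

Yes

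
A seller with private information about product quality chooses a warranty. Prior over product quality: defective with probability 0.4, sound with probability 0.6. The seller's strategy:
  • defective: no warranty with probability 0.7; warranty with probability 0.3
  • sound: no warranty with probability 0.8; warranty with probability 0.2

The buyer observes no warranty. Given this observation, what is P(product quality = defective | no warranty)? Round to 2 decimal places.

Apply Bayes' rule using the sender's strategy as the likelihood.
P(no warranty) = 0.4·0.7 + 0.6·0.8 = 0.76
P(defective | no warranty) = (0.4·0.7) / 0.76 = 0.28 / 0.76 = 0.368421

0.37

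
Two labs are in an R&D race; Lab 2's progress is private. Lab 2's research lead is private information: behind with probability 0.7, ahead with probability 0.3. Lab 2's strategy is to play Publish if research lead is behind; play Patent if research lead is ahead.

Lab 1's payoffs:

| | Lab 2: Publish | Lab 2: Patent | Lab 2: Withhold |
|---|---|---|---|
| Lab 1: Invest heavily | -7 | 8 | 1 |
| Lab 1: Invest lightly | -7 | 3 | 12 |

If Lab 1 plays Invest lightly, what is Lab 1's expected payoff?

-4

E[Invest lightly] = 0.7·(-7) + 0.3·3 = (-4.9) + 0.9 = -4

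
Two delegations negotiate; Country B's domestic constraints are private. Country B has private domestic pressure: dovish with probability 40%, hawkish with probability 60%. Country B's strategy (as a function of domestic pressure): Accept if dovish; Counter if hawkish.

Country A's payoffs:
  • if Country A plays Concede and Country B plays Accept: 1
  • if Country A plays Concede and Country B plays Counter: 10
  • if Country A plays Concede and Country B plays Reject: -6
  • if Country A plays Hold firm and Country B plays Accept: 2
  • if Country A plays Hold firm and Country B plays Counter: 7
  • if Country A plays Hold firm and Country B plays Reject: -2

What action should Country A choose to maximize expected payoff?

E[Concede] = 0.4·(1) + 0.6·(10) = 6.4
E[Hold firm] = 0.4·(2) + 0.6·(7) = 5
Best response: Concede (6.4 is the largest).

Concede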